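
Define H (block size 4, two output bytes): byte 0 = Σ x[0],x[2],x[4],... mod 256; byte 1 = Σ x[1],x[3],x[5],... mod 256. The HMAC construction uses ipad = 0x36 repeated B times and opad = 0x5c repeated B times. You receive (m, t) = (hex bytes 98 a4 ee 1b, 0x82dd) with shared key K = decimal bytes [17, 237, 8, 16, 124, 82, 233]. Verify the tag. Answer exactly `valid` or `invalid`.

valid

Key decimal bytes [17, 237, 8, 16, 124, 82, 233] = 11 ed 08 10 7c 52 e9 is 7 bytes > B = 4, so hash it first: H(key) = 7e 4f, then zero-pad to 4 bytes: K' = 7e 4f 00 00.
K' ⊕ ipad = 48 79 36 36; K' ⊕ opad = 22 13 5c 5c.
Inner hash: even-index sum = 516 mod 256 = 4; odd-index sum = 366 mod 256 = 110 → 04 6e.
Outer hash (recomputed tag): even-index sum = 130 mod 256 = 130; odd-index sum = 221 mod 256 = 221 → 82 dd.
Recomputed tag = 82dd; claimed = 82dd → match.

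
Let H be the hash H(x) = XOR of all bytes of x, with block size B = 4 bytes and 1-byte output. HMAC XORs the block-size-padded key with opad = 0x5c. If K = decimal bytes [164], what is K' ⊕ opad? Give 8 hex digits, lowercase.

Key decimal bytes [164] = a4 is 1 byte ≤ B = 4; zero-pad to 4 bytes: K' = a4 00 00 00.
XOR each byte with 0x5c: a4⊕5c=f8, 00⊕5c=5c, 00⊕5c=5c, 00⊕5c=5c.

f85c5c5c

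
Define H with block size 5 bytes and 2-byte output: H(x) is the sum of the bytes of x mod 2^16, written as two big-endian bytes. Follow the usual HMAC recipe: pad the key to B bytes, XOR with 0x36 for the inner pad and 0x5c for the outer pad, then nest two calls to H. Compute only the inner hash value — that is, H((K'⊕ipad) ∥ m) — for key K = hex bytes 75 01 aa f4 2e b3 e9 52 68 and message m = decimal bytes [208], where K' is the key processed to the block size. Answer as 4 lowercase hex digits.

Key hex bytes 75 01 aa f4 2e b3 e9 52 68 is 9 bytes > B = 5, so hash it first: H(key) = 04 98, then zero-pad to 5 bytes: K' = 04 98 00 00 00.
K' ⊕ ipad = 32 ae 36 36 36.
Inner input = 32 ae 36 36 36 ∥ d0.
Inner hash: sum = 50+174+54+54+54+208 = 594 → 02 52.

0252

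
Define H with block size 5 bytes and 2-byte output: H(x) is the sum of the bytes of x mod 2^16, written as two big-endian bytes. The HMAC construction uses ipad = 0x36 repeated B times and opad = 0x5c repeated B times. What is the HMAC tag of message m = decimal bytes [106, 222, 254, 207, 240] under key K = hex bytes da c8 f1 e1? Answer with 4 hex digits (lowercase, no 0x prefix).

03aa

Key hex bytes da c8 f1 e1 is 4 bytes ≤ B = 5; zero-pad to 5 bytes: K' = da c8 f1 e1 00.
K' ⊕ ipad = ec fe c7 d7 36.  K' ⊕ opad = 86 94 ad bd 5c.
Inner input = (K'⊕ipad) ∥ m = ec fe c7 d7 36 ∥ 6a de fe cf f0.
Inner hash: sum = 236+254+199+215+54+106+222+254+207+240 = 1987 → 07 c3.
Outer input = (K'⊕opad) ∥ inner = 86 94 ad bd 5c ∥ 07 c3.
Outer hash (tag): sum = 134+148+173+189+92+7+195 = 938 → 03 aa.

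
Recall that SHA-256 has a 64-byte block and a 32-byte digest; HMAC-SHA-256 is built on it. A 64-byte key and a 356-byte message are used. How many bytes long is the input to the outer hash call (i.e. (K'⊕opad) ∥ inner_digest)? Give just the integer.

96

Key is 64 ≤ 64 bytes, zero-padded: |K'| = 64.
Outer input = (K'⊕opad) ∥ H(inner) → 64 + 32 = 96 bytes.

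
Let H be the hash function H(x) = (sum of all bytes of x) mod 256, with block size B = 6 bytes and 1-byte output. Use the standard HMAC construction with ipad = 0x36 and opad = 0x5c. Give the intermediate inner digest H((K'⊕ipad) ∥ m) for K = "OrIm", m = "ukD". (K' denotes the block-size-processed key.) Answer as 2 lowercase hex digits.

27

Key "OrIm" = 4f 72 49 6d is 4 bytes ≤ B = 6; zero-pad to 6 bytes: K' = 4f 72 49 6d 00 00.
K' ⊕ ipad = 79 44 7f 5b 36 36.
Inner input = 79 44 7f 5b 36 36 ∥ 75 6b 44.
Inner hash: sum = 121+68+127+91+54+54+117+107+68 = 807; mod 256 = 39 → 27.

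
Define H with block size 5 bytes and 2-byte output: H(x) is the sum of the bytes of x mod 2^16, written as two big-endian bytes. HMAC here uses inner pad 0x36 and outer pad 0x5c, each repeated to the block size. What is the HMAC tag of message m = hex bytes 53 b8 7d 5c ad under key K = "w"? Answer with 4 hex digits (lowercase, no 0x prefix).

0248

Key "w" = 77 is 1 byte ≤ B = 5; zero-pad to 5 bytes: K' = 77 00 00 00 00.
K' ⊕ ipad = 41 36 36 36 36.  K' ⊕ opad = 2b 5c 5c 5c 5c.
Inner input = (K'⊕ipad) ∥ m = 41 36 36 36 36 ∥ 53 b8 7d 5c ad.
Inner hash: sum = 65+54+54+54+54+83+184+125+92+173 = 938 → 03 aa.
Outer input = (K'⊕opad) ∥ inner = 2b 5c 5c 5c 5c ∥ 03 aa.
Outer hash (tag): sum = 43+92+92+92+92+3+170 = 584 → 02 48.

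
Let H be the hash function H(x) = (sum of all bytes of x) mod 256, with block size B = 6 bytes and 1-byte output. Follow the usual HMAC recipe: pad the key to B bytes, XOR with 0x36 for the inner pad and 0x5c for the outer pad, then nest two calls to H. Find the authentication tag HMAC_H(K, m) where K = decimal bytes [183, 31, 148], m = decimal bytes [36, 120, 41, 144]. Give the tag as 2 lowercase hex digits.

Key decimal bytes [183, 31, 148] = b7 1f 94 is 3 bytes ≤ B = 6; zero-pad to 6 bytes: K' = b7 1f 94 00 00 00.
K' ⊕ ipad = 81 29 a2 36 36 36.  K' ⊕ opad = eb 43 c8 5c 5c 5c.
Inner input = (K'⊕ipad) ∥ m = 81 29 a2 36 36 36 ∥ 24 78 29 90.
Inner hash: sum = 129+41+162+54+54+54+36+120+41+144 = 835; mod 256 = 67 → 43.
Outer input = (K'⊕opad) ∥ inner = eb 43 c8 5c 5c 5c ∥ 43.
Outer hash (tag): sum = 235+67+200+92+92+92+67 = 845; mod 256 = 77 → 4d.

4d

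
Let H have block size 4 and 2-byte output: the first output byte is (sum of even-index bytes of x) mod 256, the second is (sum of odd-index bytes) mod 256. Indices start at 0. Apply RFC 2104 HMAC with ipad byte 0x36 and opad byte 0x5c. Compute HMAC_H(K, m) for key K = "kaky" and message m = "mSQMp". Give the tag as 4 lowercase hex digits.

Key "kaky" = 6b 61 6b 79 is exactly B = 4 bytes: K' = 6b 61 6b 79.
K' ⊕ ipad = 5d 57 5d 4f.  K' ⊕ opad = 37 3d 37 25.
Inner input = (K'⊕ipad) ∥ m = 5d 57 5d 4f ∥ 6d 53 51 4d 70.
Inner hash: even-index sum = 488 mod 256 = 232; odd-index sum = 326 mod 256 = 70 → e8 46.
Outer input = (K'⊕opad) ∥ inner = 37 3d 37 25 ∥ e8 46.
Outer hash (tag): even-index sum = 342 mod 256 = 86; odd-index sum = 168 mod 256 = 168 → 56 a8.

56a8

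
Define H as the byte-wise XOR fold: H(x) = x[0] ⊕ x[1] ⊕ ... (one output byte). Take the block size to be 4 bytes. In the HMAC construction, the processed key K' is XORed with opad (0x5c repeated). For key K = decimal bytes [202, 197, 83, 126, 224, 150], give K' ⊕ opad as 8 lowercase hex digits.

Key decimal bytes [202, 197, 83, 126, 224, 150] = ca c5 53 7e e0 96 is 6 bytes > B = 4, so hash it first: H(key) = 54, then zero-pad to 4 bytes: K' = 54 00 00 00.
XOR each byte with 0x5c: 54⊕5c=08, 00⊕5c=5c, 00⊕5c=5c, 00⊕5c=5c.

085c5c5c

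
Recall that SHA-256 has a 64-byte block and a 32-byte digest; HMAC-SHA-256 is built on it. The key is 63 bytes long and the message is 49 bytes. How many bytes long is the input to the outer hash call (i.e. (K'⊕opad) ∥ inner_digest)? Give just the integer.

Key is 63 ≤ 64 bytes, zero-padded: |K'| = 64.
Outer input = (K'⊕opad) ∥ H(inner) → 64 + 32 = 96 bytes.

96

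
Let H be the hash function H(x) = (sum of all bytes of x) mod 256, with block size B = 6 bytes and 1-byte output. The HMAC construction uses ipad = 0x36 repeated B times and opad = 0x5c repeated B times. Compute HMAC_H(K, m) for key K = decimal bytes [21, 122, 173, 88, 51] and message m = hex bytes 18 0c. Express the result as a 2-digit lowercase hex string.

Key decimal bytes [21, 122, 173, 88, 51] = 15 7a ad 58 33 is 5 bytes ≤ B = 6; zero-pad to 6 bytes: K' = 15 7a ad 58 33 00.
K' ⊕ ipad = 23 4c 9b 6e 05 36.  K' ⊕ opad = 49 26 f1 04 6f 5c.
Inner input = (K'⊕ipad) ∥ m = 23 4c 9b 6e 05 36 ∥ 18 0c.
Inner hash: sum = 35+76+155+110+5+54+24+12 = 471; mod 256 = 215 → d7.
Outer input = (K'⊕opad) ∥ inner = 49 26 f1 04 6f 5c ∥ d7.
Outer hash (tag): sum = 73+38+241+4+111+92+215 = 774; mod 256 = 6 → 06.

06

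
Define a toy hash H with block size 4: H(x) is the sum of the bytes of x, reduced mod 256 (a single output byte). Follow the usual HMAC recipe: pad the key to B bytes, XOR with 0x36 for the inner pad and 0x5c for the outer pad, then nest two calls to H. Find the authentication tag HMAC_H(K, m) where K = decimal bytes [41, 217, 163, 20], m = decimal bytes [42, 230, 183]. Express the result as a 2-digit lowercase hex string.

cd

Key decimal bytes [41, 217, 163, 20] = 29 d9 a3 14 is exactly B = 4 bytes: K' = 29 d9 a3 14.
K' ⊕ ipad = 1f ef 95 22.  K' ⊕ opad = 75 85 ff 48.
Inner input = (K'⊕ipad) ∥ m = 1f ef 95 22 ∥ 2a e6 b7.
Inner hash: sum = 31+239+149+34+42+230+183 = 908; mod 256 = 140 → 8c.
Outer input = (K'⊕opad) ∥ inner = 75 85 ff 48 ∥ 8c.
Outer hash (tag): sum = 117+133+255+72+140 = 717; mod 256 = 205 → cd.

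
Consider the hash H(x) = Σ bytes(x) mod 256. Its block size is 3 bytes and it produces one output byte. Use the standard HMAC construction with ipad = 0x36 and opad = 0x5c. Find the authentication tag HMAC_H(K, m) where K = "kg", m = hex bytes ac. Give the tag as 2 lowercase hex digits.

Key "kg" = 6b 67 is 2 bytes ≤ B = 3; zero-pad to 3 bytes: K' = 6b 67 00.
K' ⊕ ipad = 5d 51 36.  K' ⊕ opad = 37 3b 5c.
Inner input = (K'⊕ipad) ∥ m = 5d 51 36 ∥ ac.
Inner hash: sum = 93+81+54+172 = 400; mod 256 = 144 → 90.
Outer input = (K'⊕opad) ∥ inner = 37 3b 5c ∥ 90.
Outer hash (tag): sum = 55+59+92+144 = 350; mod 256 = 94 → 5e.

5e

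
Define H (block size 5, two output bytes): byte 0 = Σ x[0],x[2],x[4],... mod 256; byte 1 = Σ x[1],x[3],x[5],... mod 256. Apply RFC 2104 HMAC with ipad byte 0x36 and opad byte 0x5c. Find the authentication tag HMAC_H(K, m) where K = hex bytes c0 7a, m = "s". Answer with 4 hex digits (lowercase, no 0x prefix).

Key hex bytes c0 7a is 2 bytes ≤ B = 5; zero-pad to 5 bytes: K' = c0 7a 00 00 00.
K' ⊕ ipad = f6 4c 36 36 36.  K' ⊕ opad = 9c 26 5c 5c 5c.
Inner input = (K'⊕ipad) ∥ m = f6 4c 36 36 36 ∥ 73.
Inner hash: even-index sum = 354 mod 256 = 98; odd-index sum = 245 mod 256 = 245 → 62 f5.
Outer input = (K'⊕opad) ∥ inner = 9c 26 5c 5c 5c ∥ 62 f5.
Outer hash (tag): even-index sum = 585 mod 256 = 73; odd-index sum = 228 mod 256 = 228 → 49 e4.

49e4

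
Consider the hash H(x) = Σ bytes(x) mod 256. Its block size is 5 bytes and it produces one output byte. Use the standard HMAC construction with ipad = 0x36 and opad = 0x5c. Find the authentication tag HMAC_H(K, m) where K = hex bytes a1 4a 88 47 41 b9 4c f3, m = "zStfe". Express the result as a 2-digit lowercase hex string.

c8

Key hex bytes a1 4a 88 47 41 b9 4c f3 is 8 bytes > B = 5, so hash it first: H(key) = f3, then zero-pad to 5 bytes: K' = f3 00 00 00 00.
K' ⊕ ipad = c5 36 36 36 36.  K' ⊕ opad = af 5c 5c 5c 5c.
Inner input = (K'⊕ipad) ∥ m = c5 36 36 36 36 ∥ 7a 53 74 66 65.
Inner hash: sum = 197+54+54+54+54+122+83+116+102+101 = 937; mod 256 = 169 → a9.
Outer input = (K'⊕opad) ∥ inner = af 5c 5c 5c 5c ∥ a9.
Outer hash (tag): sum = 175+92+92+92+92+169 = 712; mod 256 = 200 → c8.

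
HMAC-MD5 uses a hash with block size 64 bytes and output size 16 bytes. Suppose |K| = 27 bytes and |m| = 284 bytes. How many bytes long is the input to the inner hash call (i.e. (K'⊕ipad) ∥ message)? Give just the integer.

348

Key is 27 ≤ 64 bytes, zero-padded: |K'| = 64.
Inner input = (K'⊕ipad) ∥ m → 64 + 284 = 348 bytes.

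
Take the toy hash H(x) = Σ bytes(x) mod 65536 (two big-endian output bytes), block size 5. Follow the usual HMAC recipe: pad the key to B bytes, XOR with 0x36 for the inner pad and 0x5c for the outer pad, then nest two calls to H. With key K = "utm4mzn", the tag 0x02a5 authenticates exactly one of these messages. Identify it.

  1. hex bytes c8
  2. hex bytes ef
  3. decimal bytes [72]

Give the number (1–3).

2

Key "utm4mzn" = 75 74 6d 34 6d 7a 6e is 7 bytes > B = 5, so hash it first: H(key) = 02 df, then zero-pad to 5 bytes: K' = 02 df 00 00 00.
K' ⊕ ipad = 34 e9 36 36 36; K' ⊕ opad = 5e 83 5c 5c 5c.
m1: inner = H(34 e9 36 36 36 c8) = 02 87; tag = H(5e 83 5c 5c 5c 02 87) = 027e
m2: inner = H(34 e9 36 36 36 ef) = 02 ae; tag = H(5e 83 5c 5c 5c 02 ae) = 02a5 ← matches
m3: inner = H(34 e9 36 36 36 48) = 02 07; tag = H(5e 83 5c 5c 5c 02 07) = 01fe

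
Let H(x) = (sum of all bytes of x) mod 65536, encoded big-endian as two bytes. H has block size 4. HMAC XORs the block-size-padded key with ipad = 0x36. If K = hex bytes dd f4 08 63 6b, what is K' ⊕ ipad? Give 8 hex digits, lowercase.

Key hex bytes dd f4 08 63 6b is 5 bytes > B = 4, so hash it first: H(key) = 02 a7, then zero-pad to 4 bytes: K' = 02 a7 00 00.
XOR each byte with 0x36: 02⊕36=34, a7⊕36=91, 00⊕36=36, 00⊕36=36.

34913636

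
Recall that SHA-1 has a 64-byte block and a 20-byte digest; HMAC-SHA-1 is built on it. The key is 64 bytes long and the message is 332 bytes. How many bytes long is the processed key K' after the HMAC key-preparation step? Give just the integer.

Key is 64 ≤ 64 bytes, zero-padded: |K'| = 64.

64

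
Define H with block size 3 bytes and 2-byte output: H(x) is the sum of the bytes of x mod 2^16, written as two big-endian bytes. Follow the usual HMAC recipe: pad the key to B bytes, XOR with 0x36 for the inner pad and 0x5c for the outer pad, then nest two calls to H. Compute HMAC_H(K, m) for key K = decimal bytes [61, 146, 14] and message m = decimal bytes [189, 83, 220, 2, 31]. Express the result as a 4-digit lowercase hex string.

0277

Key decimal bytes [61, 146, 14] = 3d 92 0e is exactly B = 3 bytes: K' = 3d 92 0e.
K' ⊕ ipad = 0b a4 38.  K' ⊕ opad = 61 ce 52.
Inner input = (K'⊕ipad) ∥ m = 0b a4 38 ∥ bd 53 dc 02 1f.
Inner hash: sum = 11+164+56+189+83+220+2+31 = 756 → 02 f4.
Outer input = (K'⊕opad) ∥ inner = 61 ce 52 ∥ 02 f4.
Outer hash (tag): sum = 97+206+82+2+244 = 631 → 02 77.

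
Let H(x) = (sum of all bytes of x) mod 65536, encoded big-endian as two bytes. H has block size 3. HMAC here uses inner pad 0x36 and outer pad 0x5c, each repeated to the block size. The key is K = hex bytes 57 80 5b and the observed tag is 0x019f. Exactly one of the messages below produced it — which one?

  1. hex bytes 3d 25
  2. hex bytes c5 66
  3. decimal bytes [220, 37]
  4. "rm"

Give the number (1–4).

Key hex bytes 57 80 5b is exactly B = 3 bytes: K' = 57 80 5b.
K' ⊕ ipad = 61 b6 6d; K' ⊕ opad = 0b dc 07.
m1: inner = H(61 b6 6d 3d 25) = 01 e6; tag = H(0b dc 07 01 e6) = 01d5
m2: inner = H(61 b6 6d c5 66) = 02 af; tag = H(0b dc 07 02 af) = 019f ← matches
m3: inner = H(61 b6 6d dc 25) = 02 85; tag = H(0b dc 07 02 85) = 0175
m4: inner = H(61 b6 6d 72 6d) = 02 63; tag = H(0b dc 07 02 63) = 0153

2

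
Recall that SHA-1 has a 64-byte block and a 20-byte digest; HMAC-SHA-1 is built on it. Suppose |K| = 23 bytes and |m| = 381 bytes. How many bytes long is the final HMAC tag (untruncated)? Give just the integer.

20

The tag is one SHA-1 digest: 20 bytes.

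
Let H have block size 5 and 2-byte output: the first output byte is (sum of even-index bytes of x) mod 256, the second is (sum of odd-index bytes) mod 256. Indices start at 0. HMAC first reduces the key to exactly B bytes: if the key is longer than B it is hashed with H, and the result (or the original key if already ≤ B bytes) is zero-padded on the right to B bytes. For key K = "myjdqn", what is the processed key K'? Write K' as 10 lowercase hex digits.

|K| = 6 > B = 5, so first hash the key.
H(K): even-index sum = 328 mod 256 = 72; odd-index sum = 331 mod 256 = 75 → 48 4b.
Zero-pad H(K) = 48 4b to 5 bytes: K' = 48 4b 00 00 00.

484b000000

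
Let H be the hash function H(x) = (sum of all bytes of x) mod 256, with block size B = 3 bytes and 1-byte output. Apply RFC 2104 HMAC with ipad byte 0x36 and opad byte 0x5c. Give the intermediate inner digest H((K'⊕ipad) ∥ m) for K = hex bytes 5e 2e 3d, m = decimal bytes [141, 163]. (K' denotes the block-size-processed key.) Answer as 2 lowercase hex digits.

bb

Key hex bytes 5e 2e 3d is exactly B = 3 bytes: K' = 5e 2e 3d.
K' ⊕ ipad = 68 18 0b.
Inner input = 68 18 0b ∥ 8d a3.
Inner hash: sum = 104+24+11+141+163 = 443; mod 256 = 187 → bb.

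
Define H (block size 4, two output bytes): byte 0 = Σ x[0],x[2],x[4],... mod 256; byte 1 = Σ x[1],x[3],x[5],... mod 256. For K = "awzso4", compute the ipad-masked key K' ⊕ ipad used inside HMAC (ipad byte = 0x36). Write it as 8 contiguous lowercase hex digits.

Key "awzso4" = 61 77 7a 73 6f 34 is 6 bytes > B = 4, so hash it first: H(key) = 4a 1e, then zero-pad to 4 bytes: K' = 4a 1e 00 00.
XOR each byte with 0x36: 4a⊕36=7c, 1e⊕36=28, 00⊕36=36, 00⊕36=36.

7c283636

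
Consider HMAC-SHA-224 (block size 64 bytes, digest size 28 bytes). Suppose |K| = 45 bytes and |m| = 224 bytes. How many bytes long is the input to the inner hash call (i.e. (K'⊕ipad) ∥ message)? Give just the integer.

Key is 45 ≤ 64 bytes, zero-padded: |K'| = 64.
Inner input = (K'⊕ipad) ∥ m → 64 + 224 = 288 bytes.

288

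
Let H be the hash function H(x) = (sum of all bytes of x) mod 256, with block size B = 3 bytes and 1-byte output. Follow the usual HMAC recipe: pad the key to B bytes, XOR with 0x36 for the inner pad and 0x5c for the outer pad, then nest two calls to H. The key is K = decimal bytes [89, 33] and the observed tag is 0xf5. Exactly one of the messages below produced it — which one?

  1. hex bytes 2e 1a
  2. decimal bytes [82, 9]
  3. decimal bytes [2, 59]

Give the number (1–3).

2

Key decimal bytes [89, 33] = 59 21 is 2 bytes ≤ B = 3; zero-pad to 3 bytes: K' = 59 21 00.
K' ⊕ ipad = 6f 17 36; K' ⊕ opad = 05 7d 5c.
m1: inner = H(6f 17 36 2e 1a) = 04; tag = H(05 7d 5c 04) = e2
m2: inner = H(6f 17 36 52 09) = 17; tag = H(05 7d 5c 17) = f5 ← matches
m3: inner = H(6f 17 36 02 3b) = f9; tag = H(05 7d 5c f9) = d7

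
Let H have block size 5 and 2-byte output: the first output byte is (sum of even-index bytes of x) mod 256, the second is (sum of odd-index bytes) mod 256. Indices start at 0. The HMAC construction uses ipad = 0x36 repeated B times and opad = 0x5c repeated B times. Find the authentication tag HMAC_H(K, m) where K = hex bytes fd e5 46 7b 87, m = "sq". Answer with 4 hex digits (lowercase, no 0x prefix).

293d

Key hex bytes fd e5 46 7b 87 is exactly B = 5 bytes: K' = fd e5 46 7b 87.
K' ⊕ ipad = cb d3 70 4d b1.  K' ⊕ opad = a1 b9 1a 27 db.
Inner input = (K'⊕ipad) ∥ m = cb d3 70 4d b1 ∥ 73 71.
Inner hash: even-index sum = 605 mod 256 = 93; odd-index sum = 403 mod 256 = 147 → 5d 93.
Outer input = (K'⊕opad) ∥ inner = a1 b9 1a 27 db ∥ 5d 93.
Outer hash (tag): even-index sum = 553 mod 256 = 41; odd-index sum = 317 mod 256 = 61 → 29 3d.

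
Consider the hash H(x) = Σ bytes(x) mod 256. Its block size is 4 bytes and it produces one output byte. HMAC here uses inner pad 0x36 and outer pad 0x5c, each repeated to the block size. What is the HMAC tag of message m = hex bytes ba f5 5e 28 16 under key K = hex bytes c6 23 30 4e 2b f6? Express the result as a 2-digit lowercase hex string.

Key hex bytes c6 23 30 4e 2b f6 is 6 bytes > B = 4, so hash it first: H(key) = 88, then zero-pad to 4 bytes: K' = 88 00 00 00.
K' ⊕ ipad = be 36 36 36.  K' ⊕ opad = d4 5c 5c 5c.
Inner input = (K'⊕ipad) ∥ m = be 36 36 36 ∥ ba f5 5e 28 16.
Inner hash: sum = 190+54+54+54+186+245+94+40+22 = 939; mod 256 = 171 → ab.
Outer input = (K'⊕opad) ∥ inner = d4 5c 5c 5c ∥ ab.
Outer hash (tag): sum = 212+92+92+92+171 = 659; mod 256 = 147 → 93.

93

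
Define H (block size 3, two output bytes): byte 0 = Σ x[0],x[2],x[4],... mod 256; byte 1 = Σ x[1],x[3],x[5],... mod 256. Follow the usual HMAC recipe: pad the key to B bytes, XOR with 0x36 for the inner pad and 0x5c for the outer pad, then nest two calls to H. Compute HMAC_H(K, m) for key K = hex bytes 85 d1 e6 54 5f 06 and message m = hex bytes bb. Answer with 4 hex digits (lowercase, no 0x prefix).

Key hex bytes 85 d1 e6 54 5f 06 is 6 bytes > B = 3, so hash it first: H(key) = ca 2b, then zero-pad to 3 bytes: K' = ca 2b 00.
K' ⊕ ipad = fc 1d 36.  K' ⊕ opad = 96 77 5c.
Inner input = (K'⊕ipad) ∥ m = fc 1d 36 ∥ bb.
Inner hash: even-index sum = 306 mod 256 = 50; odd-index sum = 216 mod 256 = 216 → 32 d8.
Outer input = (K'⊕opad) ∥ inner = 96 77 5c ∥ 32 d8.
Outer hash (tag): even-index sum = 458 mod 256 = 202; odd-index sum = 169 mod 256 = 169 → ca a9.

caa9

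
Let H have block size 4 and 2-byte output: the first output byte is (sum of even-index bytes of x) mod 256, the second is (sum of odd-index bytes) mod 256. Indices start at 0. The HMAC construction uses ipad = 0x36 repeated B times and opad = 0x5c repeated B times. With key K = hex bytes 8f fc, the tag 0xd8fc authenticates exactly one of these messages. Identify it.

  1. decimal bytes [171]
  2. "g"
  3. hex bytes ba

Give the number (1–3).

Key hex bytes 8f fc is 2 bytes ≤ B = 4; zero-pad to 4 bytes: K' = 8f fc 00 00.
K' ⊕ ipad = b9 ca 36 36; K' ⊕ opad = d3 a0 5c 5c.
m1: inner = H(b9 ca 36 36 ab) = 9a 00; tag = H(d3 a0 5c 5c 9a 00) = c9fc
m2: inner = H(b9 ca 36 36 67) = 56 00; tag = H(d3 a0 5c 5c 56 00) = 85fc
m3: inner = H(b9 ca 36 36 ba) = a9 00; tag = H(d3 a0 5c 5c a9 00) = d8fc ← matches

3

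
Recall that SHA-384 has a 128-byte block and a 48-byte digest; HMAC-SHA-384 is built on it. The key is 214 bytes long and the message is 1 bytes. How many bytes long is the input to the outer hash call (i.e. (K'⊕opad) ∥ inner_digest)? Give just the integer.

176

Key is 214 > 128 bytes, so it is hashed to 48 bytes then zero-padded to 128: |K'| = 128.
Outer input = (K'⊕opad) ∥ H(inner) → 128 + 48 = 176 bytes.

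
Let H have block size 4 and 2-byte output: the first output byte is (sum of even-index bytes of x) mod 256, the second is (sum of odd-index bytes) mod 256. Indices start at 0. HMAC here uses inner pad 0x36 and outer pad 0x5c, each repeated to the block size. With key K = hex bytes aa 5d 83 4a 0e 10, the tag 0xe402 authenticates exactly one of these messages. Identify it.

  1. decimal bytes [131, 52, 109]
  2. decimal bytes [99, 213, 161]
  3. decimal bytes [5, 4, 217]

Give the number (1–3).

Key hex bytes aa 5d 83 4a 0e 10 is 6 bytes > B = 4, so hash it first: H(key) = 3b b7, then zero-pad to 4 bytes: K' = 3b b7 00 00.
K' ⊕ ipad = 0d 81 36 36; K' ⊕ opad = 67 eb 5c 5c.
m1: inner = H(0d 81 36 36 83 34 6d) = 33 eb; tag = H(67 eb 5c 5c 33 eb) = f632
m2: inner = H(0d 81 36 36 63 d5 a1) = 47 8c; tag = H(67 eb 5c 5c 47 8c) = 0ad3
m3: inner = H(0d 81 36 36 05 04 d9) = 21 bb; tag = H(67 eb 5c 5c 21 bb) = e402 ← matches

3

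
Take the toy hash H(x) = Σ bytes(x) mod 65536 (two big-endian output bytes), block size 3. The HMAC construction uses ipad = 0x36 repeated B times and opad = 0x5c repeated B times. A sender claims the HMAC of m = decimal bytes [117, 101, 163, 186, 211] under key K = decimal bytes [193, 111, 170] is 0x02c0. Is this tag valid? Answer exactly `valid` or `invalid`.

valid

Key decimal bytes [193, 111, 170] = c1 6f aa is exactly B = 3 bytes: K' = c1 6f aa.
K' ⊕ ipad = f7 59 9c; K' ⊕ opad = 9d 33 f6.
Inner hash: sum = 247+89+156+117+101+163+186+211 = 1270 → 04 f6.
Outer hash (recomputed tag): sum = 157+51+246+4+246 = 704 → 02 c0.
Recomputed tag = 02c0; claimed = 02c0 → match.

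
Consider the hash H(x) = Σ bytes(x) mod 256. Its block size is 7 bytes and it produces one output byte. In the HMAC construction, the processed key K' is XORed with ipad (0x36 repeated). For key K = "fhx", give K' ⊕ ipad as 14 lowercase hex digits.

505e4e36363636

Key "fhx" = 66 68 78 is 3 bytes ≤ B = 7; zero-pad to 7 bytes: K' = 66 68 78 00 00 00 00.
XOR each byte with 0x36: 66⊕36=50, 68⊕36=5e, 78⊕36=4e, 00⊕36=36, 00⊕36=36, 00⊕36=36, 00⊕36=36.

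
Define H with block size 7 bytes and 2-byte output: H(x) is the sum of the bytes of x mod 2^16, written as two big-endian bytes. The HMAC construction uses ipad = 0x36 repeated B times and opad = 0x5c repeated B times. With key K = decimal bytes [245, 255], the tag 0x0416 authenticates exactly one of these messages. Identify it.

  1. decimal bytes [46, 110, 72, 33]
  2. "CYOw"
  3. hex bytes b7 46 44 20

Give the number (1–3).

3

Key decimal bytes [245, 255] = f5 ff is 2 bytes ≤ B = 7; zero-pad to 7 bytes: K' = f5 ff 00 00 00 00 00.
K' ⊕ ipad = c3 c9 36 36 36 36 36; K' ⊕ opad = a9 a3 5c 5c 5c 5c 5c.
m1: inner = H(c3 c9 36 36 36 36 36 2e 6e 48 21) = 03 9f; tag = H(a9 a3 5c 5c 5c 5c 5c 03 9f) = 03ba
m2: inner = H(c3 c9 36 36 36 36 36 43 59 4f 77) = 03 fc; tag = H(a9 a3 5c 5c 5c 5c 5c 03 fc) = 0417
m3: inner = H(c3 c9 36 36 36 36 36 b7 46 44 20) = 03 fb; tag = H(a9 a3 5c 5c 5c 5c 5c 03 fb) = 0416 ← matches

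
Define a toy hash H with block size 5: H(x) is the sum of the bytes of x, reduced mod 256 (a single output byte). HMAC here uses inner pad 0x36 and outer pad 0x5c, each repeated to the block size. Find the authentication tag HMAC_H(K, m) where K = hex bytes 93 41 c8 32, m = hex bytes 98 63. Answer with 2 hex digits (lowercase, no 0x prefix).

Key hex bytes 93 41 c8 32 is 4 bytes ≤ B = 5; zero-pad to 5 bytes: K' = 93 41 c8 32 00.
K' ⊕ ipad = a5 77 fe 04 36.  K' ⊕ opad = cf 1d 94 6e 5c.
Inner input = (K'⊕ipad) ∥ m = a5 77 fe 04 36 ∥ 98 63.
Inner hash: sum = 165+119+254+4+54+152+99 = 847; mod 256 = 79 → 4f.
Outer input = (K'⊕opad) ∥ inner = cf 1d 94 6e 5c ∥ 4f.
Outer hash (tag): sum = 207+29+148+110+92+79 = 665; mod 256 = 153 → 99.

99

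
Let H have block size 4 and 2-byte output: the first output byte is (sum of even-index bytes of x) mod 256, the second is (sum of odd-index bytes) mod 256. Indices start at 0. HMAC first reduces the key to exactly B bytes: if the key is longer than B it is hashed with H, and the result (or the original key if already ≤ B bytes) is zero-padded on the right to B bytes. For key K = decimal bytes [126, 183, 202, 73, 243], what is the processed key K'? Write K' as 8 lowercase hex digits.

|K| = 5 > B = 4, so first hash the key.
H(K): even-index sum = 571 mod 256 = 59; odd-index sum = 256 mod 256 = 0 → 3b 00.
Zero-pad H(K) = 3b 00 to 4 bytes: K' = 3b 00 00 00.

3b000000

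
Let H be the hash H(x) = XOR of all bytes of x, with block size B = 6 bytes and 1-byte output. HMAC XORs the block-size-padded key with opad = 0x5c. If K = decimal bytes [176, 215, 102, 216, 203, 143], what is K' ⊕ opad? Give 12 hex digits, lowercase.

Key decimal bytes [176, 215, 102, 216, 203, 143] = b0 d7 66 d8 cb 8f is exactly B = 6 bytes: K' = b0 d7 66 d8 cb 8f.
XOR each byte with 0x5c: b0⊕5c=ec, d7⊕5c=8b, 66⊕5c=3a, d8⊕5c=84, cb⊕5c=97, 8f⊕5c=d3.

ec8b3a8497d3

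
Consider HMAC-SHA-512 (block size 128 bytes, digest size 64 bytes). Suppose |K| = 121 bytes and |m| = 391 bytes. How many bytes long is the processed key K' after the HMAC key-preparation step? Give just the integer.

Key is 121 ≤ 128 bytes, zero-padded: |K'| = 128.

128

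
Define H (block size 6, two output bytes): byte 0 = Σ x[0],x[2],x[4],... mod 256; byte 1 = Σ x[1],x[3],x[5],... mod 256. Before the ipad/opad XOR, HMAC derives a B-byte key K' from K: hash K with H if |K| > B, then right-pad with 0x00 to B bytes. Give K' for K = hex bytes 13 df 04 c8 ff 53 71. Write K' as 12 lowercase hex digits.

87fa00000000

|K| = 7 > B = 6, so first hash the key.
H(K): even-index sum = 391 mod 256 = 135; odd-index sum = 506 mod 256 = 250 → 87 fa.
Zero-pad H(K) = 87 fa to 6 bytes: K' = 87 fa 00 00 00 00.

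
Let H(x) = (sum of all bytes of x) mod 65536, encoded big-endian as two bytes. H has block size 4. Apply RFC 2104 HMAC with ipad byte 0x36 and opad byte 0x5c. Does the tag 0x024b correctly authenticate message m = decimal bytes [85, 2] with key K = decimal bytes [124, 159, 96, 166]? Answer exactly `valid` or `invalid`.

Key decimal bytes [124, 159, 96, 166] = 7c 9f 60 a6 is exactly B = 4 bytes: K' = 7c 9f 60 a6.
K' ⊕ ipad = 4a a9 56 90; K' ⊕ opad = 20 c3 3c fa.
Inner hash: sum = 74+169+86+144+85+2 = 560 → 02 30.
Outer hash (recomputed tag): sum = 32+195+60+250+2+48 = 587 → 02 4b.
Recomputed tag = 024b; claimed = 024b → match.

valid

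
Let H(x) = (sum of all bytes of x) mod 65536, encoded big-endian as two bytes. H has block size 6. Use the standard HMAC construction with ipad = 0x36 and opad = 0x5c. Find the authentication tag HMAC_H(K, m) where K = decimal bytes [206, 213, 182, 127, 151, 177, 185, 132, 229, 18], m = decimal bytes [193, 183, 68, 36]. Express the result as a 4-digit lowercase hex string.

Key decimal bytes [206, 213, 182, 127, 151, 177, 185, 132, 229, 18] = ce d5 b6 7f 97 b1 b9 84 e5 12 is 10 bytes > B = 6, so hash it first: H(key) = 06 54, then zero-pad to 6 bytes: K' = 06 54 00 00 00 00.
K' ⊕ ipad = 30 62 36 36 36 36.  K' ⊕ opad = 5a 08 5c 5c 5c 5c.
Inner input = (K'⊕ipad) ∥ m = 30 62 36 36 36 36 ∥ c1 b7 44 24.
Inner hash: sum = 48+98+54+54+54+54+193+183+68+36 = 842 → 03 4a.
Outer input = (K'⊕opad) ∥ inner = 5a 08 5c 5c 5c 5c ∥ 03 4a.
Outer hash (tag): sum = 90+8+92+92+92+92+3+74 = 543 → 02 1f.

021f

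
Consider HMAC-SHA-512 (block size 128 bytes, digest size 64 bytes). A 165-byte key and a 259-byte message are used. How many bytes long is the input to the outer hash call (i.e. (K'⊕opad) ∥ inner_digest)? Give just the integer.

Key is 165 > 128 bytes, so it is hashed to 64 bytes then zero-padded to 128: |K'| = 128.
Outer input = (K'⊕opad) ∥ H(inner) → 128 + 64 = 192 bytes.

192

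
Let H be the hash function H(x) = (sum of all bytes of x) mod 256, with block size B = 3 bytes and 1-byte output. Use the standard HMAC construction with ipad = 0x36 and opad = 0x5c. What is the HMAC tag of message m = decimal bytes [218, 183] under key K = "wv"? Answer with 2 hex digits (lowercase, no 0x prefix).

f9

Key "wv" = 77 76 is 2 bytes ≤ B = 3; zero-pad to 3 bytes: K' = 77 76 00.
K' ⊕ ipad = 41 40 36.  K' ⊕ opad = 2b 2a 5c.
Inner input = (K'⊕ipad) ∥ m = 41 40 36 ∥ da b7.
Inner hash: sum = 65+64+54+218+183 = 584; mod 256 = 72 → 48.
Outer input = (K'⊕opad) ∥ inner = 2b 2a 5c ∥ 48.
Outer hash (tag): sum = 43+42+92+72 = 249 → f9.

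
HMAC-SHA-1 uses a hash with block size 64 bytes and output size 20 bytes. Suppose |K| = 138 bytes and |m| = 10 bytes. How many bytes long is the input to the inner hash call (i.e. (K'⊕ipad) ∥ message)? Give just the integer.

Key is 138 > 64 bytes, so it is hashed to 20 bytes then zero-padded to 64: |K'| = 64.
Inner input = (K'⊕ipad) ∥ m → 64 + 10 = 74 bytes.

74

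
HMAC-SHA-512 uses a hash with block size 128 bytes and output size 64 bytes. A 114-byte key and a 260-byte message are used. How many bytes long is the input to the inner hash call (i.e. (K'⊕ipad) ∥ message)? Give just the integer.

Key is 114 ≤ 128 bytes, zero-padded: |K'| = 128.
Inner input = (K'⊕ipad) ∥ m → 128 + 260 = 388 bytes.

388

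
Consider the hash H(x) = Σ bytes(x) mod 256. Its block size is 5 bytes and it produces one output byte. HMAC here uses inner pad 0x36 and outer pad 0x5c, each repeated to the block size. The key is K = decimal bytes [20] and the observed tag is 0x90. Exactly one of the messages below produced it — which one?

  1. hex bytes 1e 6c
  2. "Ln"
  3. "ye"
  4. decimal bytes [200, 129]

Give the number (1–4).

3

Key decimal bytes [20] = 14 is 1 byte ≤ B = 5; zero-pad to 5 bytes: K' = 14 00 00 00 00.
K' ⊕ ipad = 22 36 36 36 36; K' ⊕ opad = 48 5c 5c 5c 5c.
m1: inner = H(22 36 36 36 36 1e 6c) = 84; tag = H(48 5c 5c 5c 5c 84) = 3c
m2: inner = H(22 36 36 36 36 4c 6e) = b4; tag = H(48 5c 5c 5c 5c b4) = 6c
m3: inner = H(22 36 36 36 36 79 65) = d8; tag = H(48 5c 5c 5c 5c d8) = 90 ← matches
m4: inner = H(22 36 36 36 36 c8 81) = 43; tag = H(48 5c 5c 5c 5c 43) = fb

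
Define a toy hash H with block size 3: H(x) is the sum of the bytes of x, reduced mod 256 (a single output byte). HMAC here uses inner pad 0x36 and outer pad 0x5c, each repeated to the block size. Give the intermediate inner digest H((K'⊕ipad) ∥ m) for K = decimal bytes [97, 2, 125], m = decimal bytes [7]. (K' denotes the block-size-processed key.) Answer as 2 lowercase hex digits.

Key decimal bytes [97, 2, 125] = 61 02 7d is exactly B = 3 bytes: K' = 61 02 7d.
K' ⊕ ipad = 57 34 4b.
Inner input = 57 34 4b ∥ 07.
Inner hash: sum = 87+52+75+7 = 221 → dd.

dd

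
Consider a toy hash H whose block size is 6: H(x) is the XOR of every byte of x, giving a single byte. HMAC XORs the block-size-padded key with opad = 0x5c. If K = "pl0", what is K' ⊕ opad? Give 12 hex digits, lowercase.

Key "pl0" = 70 6c 30 is 3 bytes ≤ B = 6; zero-pad to 6 bytes: K' = 70 6c 30 00 00 00.
XOR each byte with 0x5c: 70⊕5c=2c, 6c⊕5c=30, 30⊕5c=6c, 00⊕5c=5c, 00⊕5c=5c, 00⊕5c=5c.

2c306c5c5c5c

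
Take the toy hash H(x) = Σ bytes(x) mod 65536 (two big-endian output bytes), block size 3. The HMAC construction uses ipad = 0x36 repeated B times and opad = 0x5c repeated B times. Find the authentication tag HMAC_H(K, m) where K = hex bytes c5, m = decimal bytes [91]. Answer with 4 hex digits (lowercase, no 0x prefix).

020c

Key hex bytes c5 is 1 byte ≤ B = 3; zero-pad to 3 bytes: K' = c5 00 00.
K' ⊕ ipad = f3 36 36.  K' ⊕ opad = 99 5c 5c.
Inner input = (K'⊕ipad) ∥ m = f3 36 36 ∥ 5b.
Inner hash: sum = 243+54+54+91 = 442 → 01 ba.
Outer input = (K'⊕opad) ∥ inner = 99 5c 5c ∥ 01 ba.
Outer hash (tag): sum = 153+92+92+1+186 = 524 → 02 0c.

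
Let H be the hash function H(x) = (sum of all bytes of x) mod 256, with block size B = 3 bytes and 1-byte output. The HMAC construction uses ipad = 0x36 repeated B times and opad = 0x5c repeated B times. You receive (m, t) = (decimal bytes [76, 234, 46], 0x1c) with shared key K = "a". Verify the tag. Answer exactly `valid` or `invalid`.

valid

Key "a" = 61 is 1 byte ≤ B = 3; zero-pad to 3 bytes: K' = 61 00 00.
K' ⊕ ipad = 57 36 36; K' ⊕ opad = 3d 5c 5c.
Inner hash: sum = 87+54+54+76+234+46 = 551; mod 256 = 39 → 27.
Outer hash (recomputed tag): sum = 61+92+92+39 = 284; mod 256 = 28 → 1c.
Recomputed tag = 1c; claimed = 1c → match.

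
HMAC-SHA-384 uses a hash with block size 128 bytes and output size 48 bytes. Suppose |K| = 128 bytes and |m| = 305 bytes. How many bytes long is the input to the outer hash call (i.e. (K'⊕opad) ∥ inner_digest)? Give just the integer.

Key is 128 ≤ 128 bytes, zero-padded: |K'| = 128.
Outer input = (K'⊕opad) ∥ H(inner) → 128 + 48 = 176 bytes.

176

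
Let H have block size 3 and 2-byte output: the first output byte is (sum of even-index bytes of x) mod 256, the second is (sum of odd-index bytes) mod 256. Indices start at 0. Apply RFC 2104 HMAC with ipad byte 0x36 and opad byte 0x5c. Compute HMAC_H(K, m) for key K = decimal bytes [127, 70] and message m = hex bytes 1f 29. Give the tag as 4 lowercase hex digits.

0ec2

Key decimal bytes [127, 70] = 7f 46 is 2 bytes ≤ B = 3; zero-pad to 3 bytes: K' = 7f 46 00.
K' ⊕ ipad = 49 70 36.  K' ⊕ opad = 23 1a 5c.
Inner input = (K'⊕ipad) ∥ m = 49 70 36 ∥ 1f 29.
Inner hash: even-index sum = 168 mod 256 = 168; odd-index sum = 143 mod 256 = 143 → a8 8f.
Outer input = (K'⊕opad) ∥ inner = 23 1a 5c ∥ a8 8f.
Outer hash (tag): even-index sum = 270 mod 256 = 14; odd-index sum = 194 mod 256 = 194 → 0e c2.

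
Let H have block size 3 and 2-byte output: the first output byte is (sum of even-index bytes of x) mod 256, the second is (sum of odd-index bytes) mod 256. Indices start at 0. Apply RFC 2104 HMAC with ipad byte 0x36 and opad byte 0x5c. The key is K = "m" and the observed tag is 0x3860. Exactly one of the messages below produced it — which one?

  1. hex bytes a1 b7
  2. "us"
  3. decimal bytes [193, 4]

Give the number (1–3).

2

Key "m" = 6d is 1 byte ≤ B = 3; zero-pad to 3 bytes: K' = 6d 00 00.
K' ⊕ ipad = 5b 36 36; K' ⊕ opad = 31 5c 5c.
m1: inner = H(5b 36 36 a1 b7) = 48 d7; tag = H(31 5c 5c 48 d7) = 64a4
m2: inner = H(5b 36 36 75 73) = 04 ab; tag = H(31 5c 5c 04 ab) = 3860 ← matches
m3: inner = H(5b 36 36 c1 04) = 95 f7; tag = H(31 5c 5c 95 f7) = 84f1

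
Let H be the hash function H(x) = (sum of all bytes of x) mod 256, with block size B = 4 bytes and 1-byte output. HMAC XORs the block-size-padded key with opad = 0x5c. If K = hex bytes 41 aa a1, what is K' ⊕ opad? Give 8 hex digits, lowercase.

1df6fd5c

Key hex bytes 41 aa a1 is 3 bytes ≤ B = 4; zero-pad to 4 bytes: K' = 41 aa a1 00.
XOR each byte with 0x5c: 41⊕5c=1d, aa⊕5c=f6, a1⊕5c=fd, 00⊕5c=5c.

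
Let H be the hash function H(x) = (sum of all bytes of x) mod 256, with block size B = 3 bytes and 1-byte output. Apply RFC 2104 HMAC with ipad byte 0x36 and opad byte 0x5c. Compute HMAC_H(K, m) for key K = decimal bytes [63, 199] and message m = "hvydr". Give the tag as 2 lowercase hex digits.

Key decimal bytes [63, 199] = 3f c7 is 2 bytes ≤ B = 3; zero-pad to 3 bytes: K' = 3f c7 00.
K' ⊕ ipad = 09 f1 36.  K' ⊕ opad = 63 9b 5c.
Inner input = (K'⊕ipad) ∥ m = 09 f1 36 ∥ 68 76 79 64 72.
Inner hash: sum = 9+241+54+104+118+121+100+114 = 861; mod 256 = 93 → 5d.
Outer input = (K'⊕opad) ∥ inner = 63 9b 5c ∥ 5d.
Outer hash (tag): sum = 99+155+92+93 = 439; mod 256 = 183 → b7.

b7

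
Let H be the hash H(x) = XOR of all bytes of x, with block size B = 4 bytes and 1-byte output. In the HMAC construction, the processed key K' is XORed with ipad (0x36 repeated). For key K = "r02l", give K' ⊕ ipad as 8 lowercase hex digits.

Key "r02l" = 72 30 32 6c is exactly B = 4 bytes: K' = 72 30 32 6c.
XOR each byte with 0x36: 72⊕36=44, 30⊕36=06, 32⊕36=04, 6c⊕36=5a.

4406045a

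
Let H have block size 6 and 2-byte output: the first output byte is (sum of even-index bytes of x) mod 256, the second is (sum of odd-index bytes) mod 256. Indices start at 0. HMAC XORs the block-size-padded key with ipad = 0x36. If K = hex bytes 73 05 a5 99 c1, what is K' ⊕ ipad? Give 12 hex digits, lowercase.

Key hex bytes 73 05 a5 99 c1 is 5 bytes ≤ B = 6; zero-pad to 6 bytes: K' = 73 05 a5 99 c1 00.
XOR each byte with 0x36: 73⊕36=45, 05⊕36=33, a5⊕36=93, 99⊕36=af, c1⊕36=f7, 00⊕36=36.

453393aff736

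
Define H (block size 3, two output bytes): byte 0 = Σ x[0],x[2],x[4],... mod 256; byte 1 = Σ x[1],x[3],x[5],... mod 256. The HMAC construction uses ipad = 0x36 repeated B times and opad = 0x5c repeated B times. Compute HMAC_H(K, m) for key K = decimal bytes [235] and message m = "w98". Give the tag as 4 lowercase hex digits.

f8a8

Key decimal bytes [235] = eb is 1 byte ≤ B = 3; zero-pad to 3 bytes: K' = eb 00 00.
K' ⊕ ipad = dd 36 36.  K' ⊕ opad = b7 5c 5c.
Inner input = (K'⊕ipad) ∥ m = dd 36 36 ∥ 77 39 38.
Inner hash: even-index sum = 332 mod 256 = 76; odd-index sum = 229 mod 256 = 229 → 4c e5.
Outer input = (K'⊕opad) ∥ inner = b7 5c 5c ∥ 4c e5.
Outer hash (tag): even-index sum = 504 mod 256 = 248; odd-index sum = 168 mod 256 = 168 → f8 a8.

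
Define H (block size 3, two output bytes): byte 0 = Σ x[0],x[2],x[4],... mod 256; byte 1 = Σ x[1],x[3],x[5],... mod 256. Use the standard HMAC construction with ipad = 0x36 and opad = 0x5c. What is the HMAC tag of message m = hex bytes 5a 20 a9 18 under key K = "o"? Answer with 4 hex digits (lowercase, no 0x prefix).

c823

Key "o" = 6f is 1 byte ≤ B = 3; zero-pad to 3 bytes: K' = 6f 00 00.
K' ⊕ ipad = 59 36 36.  K' ⊕ opad = 33 5c 5c.
Inner input = (K'⊕ipad) ∥ m = 59 36 36 ∥ 5a 20 a9 18.
Inner hash: even-index sum = 199 mod 256 = 199; odd-index sum = 313 mod 256 = 57 → c7 39.
Outer input = (K'⊕opad) ∥ inner = 33 5c 5c ∥ c7 39.
Outer hash (tag): even-index sum = 200 mod 256 = 200; odd-index sum = 291 mod 256 = 35 → c8 23.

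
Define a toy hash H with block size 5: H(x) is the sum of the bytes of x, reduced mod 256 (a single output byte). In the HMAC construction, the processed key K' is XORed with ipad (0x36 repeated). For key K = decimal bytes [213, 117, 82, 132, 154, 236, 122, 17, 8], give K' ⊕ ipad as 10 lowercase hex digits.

Key decimal bytes [213, 117, 82, 132, 154, 236, 122, 17, 8] = d5 75 52 84 9a ec 7a 11 08 is 9 bytes > B = 5, so hash it first: H(key) = 39, then zero-pad to 5 bytes: K' = 39 00 00 00 00.
XOR each byte with 0x36: 39⊕36=0f, 00⊕36=36, 00⊕36=36, 00⊕36=36, 00⊕36=36.

0f36363636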